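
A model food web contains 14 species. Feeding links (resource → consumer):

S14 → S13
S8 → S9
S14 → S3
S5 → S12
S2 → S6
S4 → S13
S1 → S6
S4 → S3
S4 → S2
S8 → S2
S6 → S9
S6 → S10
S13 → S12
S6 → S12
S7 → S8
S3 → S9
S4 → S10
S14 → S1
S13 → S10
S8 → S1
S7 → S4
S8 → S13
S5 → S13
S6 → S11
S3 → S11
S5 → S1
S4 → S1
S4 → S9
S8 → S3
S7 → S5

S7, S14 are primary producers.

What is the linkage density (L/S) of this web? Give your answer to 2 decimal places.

There are L = 30 links among S = 14 species.
L/S = 30/14 = 2.1429 ≈ 2.14.

L/S = 2.14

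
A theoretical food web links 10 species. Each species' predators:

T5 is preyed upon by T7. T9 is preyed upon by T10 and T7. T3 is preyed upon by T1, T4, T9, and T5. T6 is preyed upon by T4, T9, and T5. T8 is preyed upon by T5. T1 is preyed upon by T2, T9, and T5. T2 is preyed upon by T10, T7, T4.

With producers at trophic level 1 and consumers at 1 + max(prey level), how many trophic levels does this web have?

Producers (level 1): T6, T8, T3.
T3 → T1 → T2 → T4 gives T4 level 4.
No species has a prey at level 4, so no species reaches level 5.

4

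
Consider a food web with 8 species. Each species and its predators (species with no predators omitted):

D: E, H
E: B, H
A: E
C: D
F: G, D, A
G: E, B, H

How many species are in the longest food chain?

One longest chain: F → G → E → B.
It has 4 species and 3 links.

4 species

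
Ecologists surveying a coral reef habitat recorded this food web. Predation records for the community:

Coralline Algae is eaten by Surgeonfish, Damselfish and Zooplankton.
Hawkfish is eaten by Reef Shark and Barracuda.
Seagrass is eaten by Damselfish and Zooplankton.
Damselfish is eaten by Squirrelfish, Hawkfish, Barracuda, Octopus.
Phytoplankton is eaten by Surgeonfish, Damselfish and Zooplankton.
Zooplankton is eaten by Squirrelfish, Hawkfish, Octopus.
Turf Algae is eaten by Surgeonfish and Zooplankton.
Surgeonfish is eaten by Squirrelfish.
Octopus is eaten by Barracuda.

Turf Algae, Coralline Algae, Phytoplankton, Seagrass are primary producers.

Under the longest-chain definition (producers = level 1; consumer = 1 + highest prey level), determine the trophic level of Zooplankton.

Trophic level 2

Turf Algae is a producer → level 1.
Zooplankton eats Turf Algae (level 1); other prey at levels: Coralline Algae 1, Phytoplankton 1, Seagrass 1 → level 2.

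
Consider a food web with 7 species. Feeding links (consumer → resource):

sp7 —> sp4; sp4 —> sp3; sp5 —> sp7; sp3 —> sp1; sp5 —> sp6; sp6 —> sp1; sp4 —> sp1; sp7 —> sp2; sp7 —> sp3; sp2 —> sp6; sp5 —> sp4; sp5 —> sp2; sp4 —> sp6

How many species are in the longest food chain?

One longest chain: sp1 → sp6 → sp2 → sp7 → sp5.
It has 5 species and 4 links.

5 species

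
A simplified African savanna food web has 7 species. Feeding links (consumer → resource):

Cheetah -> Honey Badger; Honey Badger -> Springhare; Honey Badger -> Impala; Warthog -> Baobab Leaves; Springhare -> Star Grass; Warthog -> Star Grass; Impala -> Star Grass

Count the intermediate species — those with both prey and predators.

3

Intermediate species (has both prey and predators): Impala, Springhare, Honey Badger.
Count: 3.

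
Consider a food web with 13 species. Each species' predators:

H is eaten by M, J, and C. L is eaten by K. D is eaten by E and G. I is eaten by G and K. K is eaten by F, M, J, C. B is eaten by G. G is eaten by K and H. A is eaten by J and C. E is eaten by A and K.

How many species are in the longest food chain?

One longest chain: D → G → H → C.
It has 4 species and 3 links.

4 species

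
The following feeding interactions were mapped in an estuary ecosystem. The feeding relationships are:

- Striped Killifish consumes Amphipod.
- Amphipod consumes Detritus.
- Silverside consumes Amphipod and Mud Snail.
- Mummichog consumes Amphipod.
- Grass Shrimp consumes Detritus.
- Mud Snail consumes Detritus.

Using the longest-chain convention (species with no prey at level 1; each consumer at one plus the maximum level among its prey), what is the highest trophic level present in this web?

Basal resources (level 1): Detritus.
Detritus → Amphipod → Mummichog gives Mummichog level 3.
No species has a prey at level 3, so no species reaches level 4.

3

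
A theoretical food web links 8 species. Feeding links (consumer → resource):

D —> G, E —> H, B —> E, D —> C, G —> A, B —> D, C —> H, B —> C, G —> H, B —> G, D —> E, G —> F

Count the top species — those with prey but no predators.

Top species (has prey, but nothing eats it): B.
Count: 1.

1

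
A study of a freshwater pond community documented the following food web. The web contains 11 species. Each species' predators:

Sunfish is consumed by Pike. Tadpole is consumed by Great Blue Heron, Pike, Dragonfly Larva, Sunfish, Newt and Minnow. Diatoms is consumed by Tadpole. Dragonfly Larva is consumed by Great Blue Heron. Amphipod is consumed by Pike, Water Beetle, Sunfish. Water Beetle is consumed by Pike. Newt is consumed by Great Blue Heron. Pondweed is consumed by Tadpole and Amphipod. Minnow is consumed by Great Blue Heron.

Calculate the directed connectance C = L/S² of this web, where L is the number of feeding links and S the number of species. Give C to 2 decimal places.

The web has S = 11 species and L = 17 feeding links.
C = L / S² = 17 / 121 = 0.1405 ≈ 0.14.

C = 0.14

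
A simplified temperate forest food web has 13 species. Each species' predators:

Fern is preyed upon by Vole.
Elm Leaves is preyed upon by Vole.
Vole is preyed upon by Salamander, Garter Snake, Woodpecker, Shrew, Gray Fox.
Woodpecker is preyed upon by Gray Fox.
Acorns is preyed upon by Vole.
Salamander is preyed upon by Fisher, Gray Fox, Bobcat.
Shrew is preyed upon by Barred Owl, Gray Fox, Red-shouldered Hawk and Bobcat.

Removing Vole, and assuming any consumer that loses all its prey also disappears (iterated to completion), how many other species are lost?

Remove Vole.
Round 1: Shrew (all prey gone), Woodpecker (all prey gone), Salamander (all prey gone), Garter Snake (all prey gone) → extinct.
Round 2: Gray Fox (all prey gone), Barred Owl (all prey gone), Red-shouldered Hawk (all prey gone), Fisher (all prey gone), Bobcat (all prey gone) → extinct.
No further losses. Total secondary extinctions: 9.

9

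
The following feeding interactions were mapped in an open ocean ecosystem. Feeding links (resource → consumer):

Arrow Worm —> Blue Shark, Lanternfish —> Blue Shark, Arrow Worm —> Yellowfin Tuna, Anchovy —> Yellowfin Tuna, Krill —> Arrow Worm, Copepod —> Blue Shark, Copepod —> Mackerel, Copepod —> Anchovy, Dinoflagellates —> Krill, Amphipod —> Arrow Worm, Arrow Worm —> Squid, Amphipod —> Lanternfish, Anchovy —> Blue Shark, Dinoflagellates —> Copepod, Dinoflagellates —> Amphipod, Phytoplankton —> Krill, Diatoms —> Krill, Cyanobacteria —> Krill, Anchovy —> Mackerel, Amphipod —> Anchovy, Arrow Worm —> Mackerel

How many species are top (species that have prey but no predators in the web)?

4

Top species (has prey, but nothing eats it): Blue Shark, Mackerel, Squid, Yellowfin Tuna.
Count: 4.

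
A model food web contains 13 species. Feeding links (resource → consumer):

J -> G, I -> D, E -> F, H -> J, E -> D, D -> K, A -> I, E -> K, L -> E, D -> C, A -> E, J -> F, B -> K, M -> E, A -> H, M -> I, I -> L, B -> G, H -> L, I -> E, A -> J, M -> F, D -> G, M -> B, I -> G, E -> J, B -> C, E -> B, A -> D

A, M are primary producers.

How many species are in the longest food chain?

One longest chain: A → I → L → E → D → C.
It has 6 species and 5 links.

6 species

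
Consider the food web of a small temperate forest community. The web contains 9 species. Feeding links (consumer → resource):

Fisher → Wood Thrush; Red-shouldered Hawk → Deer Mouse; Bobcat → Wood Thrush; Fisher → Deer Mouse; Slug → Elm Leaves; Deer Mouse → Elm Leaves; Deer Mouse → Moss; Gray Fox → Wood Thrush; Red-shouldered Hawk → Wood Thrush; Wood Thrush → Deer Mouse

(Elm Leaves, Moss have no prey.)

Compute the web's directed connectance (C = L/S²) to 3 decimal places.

C = 0.123

The web has S = 9 species and L = 10 feeding links.
C = L / S² = 10 / 81 = 0.1235 ≈ 0.123.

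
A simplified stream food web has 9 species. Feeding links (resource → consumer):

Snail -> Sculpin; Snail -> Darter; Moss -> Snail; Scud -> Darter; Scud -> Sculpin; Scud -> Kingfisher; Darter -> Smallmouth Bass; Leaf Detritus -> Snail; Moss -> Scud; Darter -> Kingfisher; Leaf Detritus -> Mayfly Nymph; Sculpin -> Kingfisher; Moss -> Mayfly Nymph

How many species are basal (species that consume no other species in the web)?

2

Basal species (no prey listed): Moss, Leaf Detritus.
Count: 2.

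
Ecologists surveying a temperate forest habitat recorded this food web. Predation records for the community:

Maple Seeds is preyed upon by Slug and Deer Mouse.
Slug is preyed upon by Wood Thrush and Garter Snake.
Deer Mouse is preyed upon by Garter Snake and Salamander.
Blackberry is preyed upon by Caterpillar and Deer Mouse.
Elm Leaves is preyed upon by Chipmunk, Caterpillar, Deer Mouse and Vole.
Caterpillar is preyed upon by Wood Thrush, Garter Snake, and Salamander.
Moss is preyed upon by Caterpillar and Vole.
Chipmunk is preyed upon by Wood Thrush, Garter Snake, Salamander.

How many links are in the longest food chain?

2 links

One longest chain: Moss → Caterpillar → Garter Snake.
It has 3 species and 2 links.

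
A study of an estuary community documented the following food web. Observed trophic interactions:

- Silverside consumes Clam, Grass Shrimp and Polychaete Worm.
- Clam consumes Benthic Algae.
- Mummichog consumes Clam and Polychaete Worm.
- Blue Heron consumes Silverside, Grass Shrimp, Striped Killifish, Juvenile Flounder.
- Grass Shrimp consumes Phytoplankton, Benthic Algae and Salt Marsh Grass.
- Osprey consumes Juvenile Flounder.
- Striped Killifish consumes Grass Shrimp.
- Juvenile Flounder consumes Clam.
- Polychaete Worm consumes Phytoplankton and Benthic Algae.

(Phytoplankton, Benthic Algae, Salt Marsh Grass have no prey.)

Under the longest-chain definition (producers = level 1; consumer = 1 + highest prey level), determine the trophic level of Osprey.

Benthic Algae is a producer → level 1.
Clam eats Benthic Algae → level 2.
Juvenile Flounder eats Clam → level 3.
Osprey eats Juvenile Flounder → level 4.

Trophic level 4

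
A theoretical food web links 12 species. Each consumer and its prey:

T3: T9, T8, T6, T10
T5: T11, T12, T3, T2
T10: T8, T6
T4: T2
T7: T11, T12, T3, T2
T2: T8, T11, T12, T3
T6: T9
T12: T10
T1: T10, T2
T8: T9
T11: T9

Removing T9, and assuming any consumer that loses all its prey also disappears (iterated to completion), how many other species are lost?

11

Remove T9.
Round 1: T8 (all prey gone), T6 (all prey gone), T11 (all prey gone) → extinct.
Round 2: T10 (all prey gone) → extinct.
Round 3: T12 (all prey gone), T3 (all prey gone) → extinct.
Round 4: T2 (all prey gone) → extinct.
Round 5: T4 (all prey gone), T5 (all prey gone), T1 (all prey gone), T7 (all prey gone) → extinct.
No further losses. Total secondary extinctions: 11.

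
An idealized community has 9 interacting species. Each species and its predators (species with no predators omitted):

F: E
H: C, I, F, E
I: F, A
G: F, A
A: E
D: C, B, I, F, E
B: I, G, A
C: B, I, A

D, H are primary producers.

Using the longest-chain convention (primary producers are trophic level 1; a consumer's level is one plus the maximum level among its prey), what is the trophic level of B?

Trophic level 3

D is a producer → level 1.
C eats D (level 1); other prey at levels: H 1 → level 2.
B eats C (level 2); other prey at levels: D 1 → level 3.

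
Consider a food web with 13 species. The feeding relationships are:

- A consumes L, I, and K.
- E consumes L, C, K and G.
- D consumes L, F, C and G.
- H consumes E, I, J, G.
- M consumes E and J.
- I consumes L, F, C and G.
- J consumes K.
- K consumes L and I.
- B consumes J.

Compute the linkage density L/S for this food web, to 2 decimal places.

There are L = 25 links among S = 13 species.
L/S = 25/13 = 1.9231 ≈ 1.92.

L/S = 1.92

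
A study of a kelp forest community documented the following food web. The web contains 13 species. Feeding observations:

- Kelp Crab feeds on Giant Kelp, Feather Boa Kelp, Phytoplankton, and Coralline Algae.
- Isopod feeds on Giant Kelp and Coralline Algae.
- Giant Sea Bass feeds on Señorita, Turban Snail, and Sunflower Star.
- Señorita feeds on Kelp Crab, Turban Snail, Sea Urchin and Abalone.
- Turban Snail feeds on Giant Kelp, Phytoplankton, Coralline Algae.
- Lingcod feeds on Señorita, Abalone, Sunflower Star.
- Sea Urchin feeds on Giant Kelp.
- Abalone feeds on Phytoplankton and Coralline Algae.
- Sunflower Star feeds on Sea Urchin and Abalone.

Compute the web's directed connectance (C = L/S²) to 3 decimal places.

The web has S = 13 species and L = 24 feeding links.
C = L / S² = 24 / 169 = 0.1420 ≈ 0.142.

C = 0.142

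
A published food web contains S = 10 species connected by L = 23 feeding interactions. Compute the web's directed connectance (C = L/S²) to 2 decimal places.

C = 0.23

The web has S = 10 species and L = 23 feeding links.
C = L / S² = 23 / 100 = 0.2300 ≈ 0.23.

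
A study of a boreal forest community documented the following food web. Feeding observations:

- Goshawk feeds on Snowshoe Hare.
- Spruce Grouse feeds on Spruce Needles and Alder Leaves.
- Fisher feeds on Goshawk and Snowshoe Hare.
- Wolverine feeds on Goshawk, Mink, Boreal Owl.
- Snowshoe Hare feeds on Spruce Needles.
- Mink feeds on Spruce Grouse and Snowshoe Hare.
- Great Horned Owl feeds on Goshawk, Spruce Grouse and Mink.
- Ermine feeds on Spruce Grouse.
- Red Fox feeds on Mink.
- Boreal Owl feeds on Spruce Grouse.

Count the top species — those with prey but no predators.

5

Top species (has prey, but nothing eats it): Ermine, Red Fox, Great Horned Owl, Wolverine, Fisher.
Count: 5.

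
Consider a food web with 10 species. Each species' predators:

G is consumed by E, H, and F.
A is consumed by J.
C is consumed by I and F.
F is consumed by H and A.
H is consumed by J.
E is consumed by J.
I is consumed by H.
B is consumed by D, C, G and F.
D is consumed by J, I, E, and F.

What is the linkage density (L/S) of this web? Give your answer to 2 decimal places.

There are L = 19 links among S = 10 species.
L/S = 19/10 = 1.9000 ≈ 1.90.

L/S = 1.90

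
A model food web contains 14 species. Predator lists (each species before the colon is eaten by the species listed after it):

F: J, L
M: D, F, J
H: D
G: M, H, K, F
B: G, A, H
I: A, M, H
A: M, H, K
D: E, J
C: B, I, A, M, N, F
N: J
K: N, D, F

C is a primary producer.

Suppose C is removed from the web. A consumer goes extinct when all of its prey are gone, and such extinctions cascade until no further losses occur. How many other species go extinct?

13

Remove C.
Round 1: B (all prey gone), I (all prey gone) → extinct.
Round 2: G (all prey gone), A (all prey gone) → extinct.
Round 3: M (all prey gone), H (all prey gone), K (all prey gone) → extinct.
Round 4: N (all prey gone), D (all prey gone), F (all prey gone) → extinct.
Round 5: E (all prey gone), J (all prey gone), L (all prey gone) → extinct.
No further losses. Total secondary extinctions: 13.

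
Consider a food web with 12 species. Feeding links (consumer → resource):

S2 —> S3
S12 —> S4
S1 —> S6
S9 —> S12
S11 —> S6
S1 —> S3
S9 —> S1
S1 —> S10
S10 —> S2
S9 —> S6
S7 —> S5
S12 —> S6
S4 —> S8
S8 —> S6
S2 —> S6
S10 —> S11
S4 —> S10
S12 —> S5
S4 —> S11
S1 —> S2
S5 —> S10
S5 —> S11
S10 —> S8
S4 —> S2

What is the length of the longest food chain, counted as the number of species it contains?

One longest chain: S6 → S2 → S10 → S4 → S12 → S9.
It has 6 species and 5 links.

6 species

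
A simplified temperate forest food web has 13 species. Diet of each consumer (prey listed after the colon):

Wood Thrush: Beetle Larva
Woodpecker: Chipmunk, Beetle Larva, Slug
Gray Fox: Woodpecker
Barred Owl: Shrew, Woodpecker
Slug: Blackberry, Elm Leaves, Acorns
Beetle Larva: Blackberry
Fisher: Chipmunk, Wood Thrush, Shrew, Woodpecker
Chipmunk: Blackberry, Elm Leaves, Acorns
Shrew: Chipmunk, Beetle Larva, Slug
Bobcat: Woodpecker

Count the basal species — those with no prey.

Basal species (no prey listed): Blackberry, Elm Leaves, Acorns.
Count: 3.

3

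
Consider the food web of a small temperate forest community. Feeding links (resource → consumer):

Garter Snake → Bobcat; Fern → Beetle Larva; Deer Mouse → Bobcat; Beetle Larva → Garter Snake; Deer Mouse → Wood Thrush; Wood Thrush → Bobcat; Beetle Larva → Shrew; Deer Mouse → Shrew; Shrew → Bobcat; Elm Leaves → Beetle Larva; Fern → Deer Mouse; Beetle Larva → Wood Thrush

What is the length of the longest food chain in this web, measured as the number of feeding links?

One longest chain: Elm Leaves → Beetle Larva → Garter Snake → Bobcat.
It has 4 species and 3 links.

3 links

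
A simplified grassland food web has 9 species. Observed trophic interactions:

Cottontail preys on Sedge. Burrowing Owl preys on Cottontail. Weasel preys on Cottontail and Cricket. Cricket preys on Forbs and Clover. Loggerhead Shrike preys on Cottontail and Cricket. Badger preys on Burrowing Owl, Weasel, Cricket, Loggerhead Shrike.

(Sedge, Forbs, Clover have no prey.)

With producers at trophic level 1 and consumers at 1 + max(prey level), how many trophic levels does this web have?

4

Producers (level 1): Sedge, Forbs, Clover.
Sedge → Cottontail → Loggerhead Shrike → Badger gives Badger level 4.
No species has a prey at level 4, so no species reaches level 5.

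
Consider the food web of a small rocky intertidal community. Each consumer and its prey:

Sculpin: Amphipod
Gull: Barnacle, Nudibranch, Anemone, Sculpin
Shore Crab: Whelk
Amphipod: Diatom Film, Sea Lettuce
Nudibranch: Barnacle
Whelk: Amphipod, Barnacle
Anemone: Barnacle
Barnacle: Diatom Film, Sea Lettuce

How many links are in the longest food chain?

3 links

One longest chain: Diatom Film → Amphipod → Whelk → Shore Crab.
It has 4 species and 3 links.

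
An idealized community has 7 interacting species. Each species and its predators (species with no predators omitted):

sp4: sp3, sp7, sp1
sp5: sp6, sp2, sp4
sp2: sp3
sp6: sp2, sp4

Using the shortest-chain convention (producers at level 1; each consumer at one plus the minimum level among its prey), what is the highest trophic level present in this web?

Producers (level 1): sp5.
Following each consumer down to its lowest-level prey: sp5 → sp2 → sp3 (levels 1 through 3).
All prey of sp3 (sp2 2, sp4 2) are at level 2 or above, so sp3 is at level 1 + 2 = 3.
Every consumer has at least one prey at level 2 or below, so none exceeds level 3.

3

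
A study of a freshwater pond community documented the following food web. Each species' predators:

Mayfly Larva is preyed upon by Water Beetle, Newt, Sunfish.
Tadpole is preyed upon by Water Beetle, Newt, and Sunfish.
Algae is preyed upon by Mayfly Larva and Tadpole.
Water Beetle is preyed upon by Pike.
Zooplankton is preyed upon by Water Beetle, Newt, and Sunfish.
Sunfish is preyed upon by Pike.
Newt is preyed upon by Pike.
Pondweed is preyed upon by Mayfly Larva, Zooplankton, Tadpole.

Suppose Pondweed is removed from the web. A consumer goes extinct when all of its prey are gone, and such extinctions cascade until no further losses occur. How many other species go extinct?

1

Remove Pondweed.
Round 1: Zooplankton (all prey gone) → extinct.
No further losses. Total secondary extinctions: 1.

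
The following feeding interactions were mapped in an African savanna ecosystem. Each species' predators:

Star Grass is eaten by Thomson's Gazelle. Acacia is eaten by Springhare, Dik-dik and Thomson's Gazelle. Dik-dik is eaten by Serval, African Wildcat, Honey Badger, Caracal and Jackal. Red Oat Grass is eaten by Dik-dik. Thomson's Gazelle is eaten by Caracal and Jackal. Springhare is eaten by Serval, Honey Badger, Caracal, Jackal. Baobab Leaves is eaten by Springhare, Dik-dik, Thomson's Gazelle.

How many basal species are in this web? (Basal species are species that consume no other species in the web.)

4

Basal species (no prey listed): Star Grass, Acacia, Red Oat Grass, Baobab Leaves.
Count: 4.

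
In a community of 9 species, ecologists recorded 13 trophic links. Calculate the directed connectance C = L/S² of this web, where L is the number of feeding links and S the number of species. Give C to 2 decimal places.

C = 0.16

The web has S = 9 species and L = 13 feeding links.
C = L / S² = 13 / 81 = 0.1605 ≈ 0.16.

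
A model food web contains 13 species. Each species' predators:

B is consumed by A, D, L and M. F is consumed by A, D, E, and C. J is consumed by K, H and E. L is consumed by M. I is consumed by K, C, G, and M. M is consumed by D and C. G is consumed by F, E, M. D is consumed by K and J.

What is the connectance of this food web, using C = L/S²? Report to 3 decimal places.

C = 0.136

The web has S = 13 species and L = 23 feeding links.
C = L / S² = 23 / 169 = 0.1361 ≈ 0.136.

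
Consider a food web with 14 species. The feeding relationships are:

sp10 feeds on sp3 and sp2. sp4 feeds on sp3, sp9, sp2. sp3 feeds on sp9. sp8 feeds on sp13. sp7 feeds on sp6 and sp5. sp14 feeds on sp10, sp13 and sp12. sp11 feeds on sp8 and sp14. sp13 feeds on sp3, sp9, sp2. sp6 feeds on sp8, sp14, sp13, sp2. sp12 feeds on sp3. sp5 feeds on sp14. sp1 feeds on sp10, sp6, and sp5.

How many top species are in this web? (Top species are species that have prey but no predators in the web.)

Top species (has prey, but nothing eats it): sp4, sp11, sp1, sp7.
Count: 4.

4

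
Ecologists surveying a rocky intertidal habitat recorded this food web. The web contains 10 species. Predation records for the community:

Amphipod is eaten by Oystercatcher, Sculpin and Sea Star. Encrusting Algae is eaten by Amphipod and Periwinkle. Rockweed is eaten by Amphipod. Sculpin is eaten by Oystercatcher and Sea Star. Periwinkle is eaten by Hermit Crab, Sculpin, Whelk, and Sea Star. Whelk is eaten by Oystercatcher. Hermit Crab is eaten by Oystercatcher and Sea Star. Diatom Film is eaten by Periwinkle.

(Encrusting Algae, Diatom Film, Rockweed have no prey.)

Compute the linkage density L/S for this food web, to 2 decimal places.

There are L = 16 links among S = 10 species.
L/S = 16/10 = 1.6000 ≈ 1.60.

L/S = 1.60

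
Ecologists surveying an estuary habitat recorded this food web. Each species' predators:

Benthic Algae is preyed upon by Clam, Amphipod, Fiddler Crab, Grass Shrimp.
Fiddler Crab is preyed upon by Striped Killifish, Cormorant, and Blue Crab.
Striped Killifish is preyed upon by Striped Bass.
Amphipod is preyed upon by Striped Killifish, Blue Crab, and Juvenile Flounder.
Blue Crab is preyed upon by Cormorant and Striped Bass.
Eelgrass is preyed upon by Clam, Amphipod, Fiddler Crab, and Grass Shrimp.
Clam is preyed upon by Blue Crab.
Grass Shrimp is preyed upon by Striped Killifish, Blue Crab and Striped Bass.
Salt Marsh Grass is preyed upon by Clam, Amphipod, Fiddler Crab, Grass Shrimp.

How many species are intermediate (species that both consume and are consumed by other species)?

6

Intermediate species (has both prey and predators): Grass Shrimp, Fiddler Crab, Amphipod, Clam, Striped Killifish, Blue Crab.
Count: 6.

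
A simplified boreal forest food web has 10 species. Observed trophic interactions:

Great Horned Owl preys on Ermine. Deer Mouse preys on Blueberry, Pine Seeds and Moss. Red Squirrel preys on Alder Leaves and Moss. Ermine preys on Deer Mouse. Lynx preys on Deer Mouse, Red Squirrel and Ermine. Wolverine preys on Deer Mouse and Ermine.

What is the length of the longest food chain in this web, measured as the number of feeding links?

One longest chain: Moss → Deer Mouse → Ermine → Lynx.
It has 4 species and 3 links.

3 links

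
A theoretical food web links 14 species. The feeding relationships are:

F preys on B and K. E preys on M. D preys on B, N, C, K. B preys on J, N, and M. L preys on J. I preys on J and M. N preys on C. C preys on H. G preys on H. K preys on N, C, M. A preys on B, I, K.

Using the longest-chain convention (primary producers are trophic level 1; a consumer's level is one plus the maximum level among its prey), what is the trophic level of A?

Trophic level 5

H is a producer → level 1.
C eats H → level 2.
N eats C → level 3.
B eats N (level 3); other prey at levels: M 1, J 1 → level 4.
A eats B (level 4); other prey at levels: I 2, K 4 → level 5.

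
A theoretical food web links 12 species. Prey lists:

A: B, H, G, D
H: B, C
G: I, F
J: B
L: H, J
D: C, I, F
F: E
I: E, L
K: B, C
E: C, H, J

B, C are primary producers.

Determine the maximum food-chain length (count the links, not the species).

One longest chain: B → H → E → F → G → A.
It has 6 species and 5 links.

5 links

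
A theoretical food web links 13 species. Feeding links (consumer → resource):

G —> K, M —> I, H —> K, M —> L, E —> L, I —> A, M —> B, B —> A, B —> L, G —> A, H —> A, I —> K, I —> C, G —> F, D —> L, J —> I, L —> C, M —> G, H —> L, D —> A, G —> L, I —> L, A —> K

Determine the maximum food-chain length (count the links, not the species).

One longest chain: C → L → G → M.
It has 4 species and 3 links.

3 links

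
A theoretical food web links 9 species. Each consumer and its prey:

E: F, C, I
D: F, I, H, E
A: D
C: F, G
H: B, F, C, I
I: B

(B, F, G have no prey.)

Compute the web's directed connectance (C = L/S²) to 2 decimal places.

C = 0.19

The web has S = 9 species and L = 15 feeding links.
C = L / S² = 15 / 81 = 0.1852 ≈ 0.19.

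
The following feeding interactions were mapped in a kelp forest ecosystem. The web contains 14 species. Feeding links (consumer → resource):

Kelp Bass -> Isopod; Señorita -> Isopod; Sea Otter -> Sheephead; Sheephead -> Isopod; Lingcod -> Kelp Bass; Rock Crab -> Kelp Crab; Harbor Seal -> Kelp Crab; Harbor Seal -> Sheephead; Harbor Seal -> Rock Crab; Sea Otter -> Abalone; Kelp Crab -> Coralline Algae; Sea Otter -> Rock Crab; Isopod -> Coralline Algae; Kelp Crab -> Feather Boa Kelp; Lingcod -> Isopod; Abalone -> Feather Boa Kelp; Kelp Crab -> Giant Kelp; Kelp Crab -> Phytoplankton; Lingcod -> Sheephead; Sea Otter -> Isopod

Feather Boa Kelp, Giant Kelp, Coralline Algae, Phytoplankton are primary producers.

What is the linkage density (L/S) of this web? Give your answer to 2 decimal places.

There are L = 20 links among S = 14 species.
L/S = 20/14 = 1.4286 ≈ 1.43.

L/S = 1.43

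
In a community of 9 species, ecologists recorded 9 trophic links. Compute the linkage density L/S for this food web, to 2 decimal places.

L/S = 1.00

There are L = 9 links among S = 9 species.
L/S = 9/9 = 1.0000 ≈ 1.00.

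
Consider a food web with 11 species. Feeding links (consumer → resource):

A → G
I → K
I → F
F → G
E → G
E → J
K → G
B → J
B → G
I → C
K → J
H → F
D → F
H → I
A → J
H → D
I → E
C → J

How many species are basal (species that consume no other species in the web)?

Basal species (no prey listed): J, G.
Count: 2.

2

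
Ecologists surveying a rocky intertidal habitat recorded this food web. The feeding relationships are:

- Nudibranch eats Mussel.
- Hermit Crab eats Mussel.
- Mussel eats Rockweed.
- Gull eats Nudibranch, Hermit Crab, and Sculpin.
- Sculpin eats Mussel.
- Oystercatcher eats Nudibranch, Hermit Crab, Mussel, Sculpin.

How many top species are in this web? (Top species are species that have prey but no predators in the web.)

2

Top species (has prey, but nothing eats it): Gull, Oystercatcher.
Count: 2.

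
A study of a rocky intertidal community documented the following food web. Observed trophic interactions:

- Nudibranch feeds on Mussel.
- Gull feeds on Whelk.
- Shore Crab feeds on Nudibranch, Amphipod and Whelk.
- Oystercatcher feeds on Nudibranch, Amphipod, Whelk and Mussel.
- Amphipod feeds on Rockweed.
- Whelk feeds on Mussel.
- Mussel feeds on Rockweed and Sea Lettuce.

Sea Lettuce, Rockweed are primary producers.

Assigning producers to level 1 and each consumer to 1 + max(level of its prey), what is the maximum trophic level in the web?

Producers (level 1): Sea Lettuce, Rockweed.
Sea Lettuce → Mussel → Whelk → Oystercatcher gives Oystercatcher level 4.
No species has a prey at level 4, so no species reaches level 5.

4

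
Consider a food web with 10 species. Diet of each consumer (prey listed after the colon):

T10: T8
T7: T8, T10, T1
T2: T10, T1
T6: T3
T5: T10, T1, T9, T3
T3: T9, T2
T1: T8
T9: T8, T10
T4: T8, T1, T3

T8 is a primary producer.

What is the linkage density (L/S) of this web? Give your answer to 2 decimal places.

There are L = 19 links among S = 10 species.
L/S = 19/10 = 1.9000 ≈ 1.90.

L/S = 1.90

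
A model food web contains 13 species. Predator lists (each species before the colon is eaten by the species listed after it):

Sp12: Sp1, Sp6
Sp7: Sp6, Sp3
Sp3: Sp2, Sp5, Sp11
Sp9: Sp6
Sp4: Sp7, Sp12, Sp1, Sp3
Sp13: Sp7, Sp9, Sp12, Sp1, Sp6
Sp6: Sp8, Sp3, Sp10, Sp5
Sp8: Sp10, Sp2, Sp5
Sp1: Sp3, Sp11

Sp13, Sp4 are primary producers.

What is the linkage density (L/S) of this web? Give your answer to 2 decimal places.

L/S = 2.00

There are L = 26 links among S = 13 species.
L/S = 26/13 = 2.0000 ≈ 2.00.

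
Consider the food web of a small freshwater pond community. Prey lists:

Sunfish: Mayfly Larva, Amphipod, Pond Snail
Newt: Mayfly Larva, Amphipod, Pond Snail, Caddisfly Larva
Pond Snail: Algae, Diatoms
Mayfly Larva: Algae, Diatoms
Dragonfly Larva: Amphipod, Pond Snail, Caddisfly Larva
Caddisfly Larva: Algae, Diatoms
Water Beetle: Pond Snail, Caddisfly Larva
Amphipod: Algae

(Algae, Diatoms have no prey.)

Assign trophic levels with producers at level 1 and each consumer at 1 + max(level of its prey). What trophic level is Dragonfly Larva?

Algae is a producer → level 1.
Amphipod eats Algae → level 2.
Dragonfly Larva eats Amphipod (level 2); other prey at levels: Pond Snail 2, Caddisfly Larva 2 → level 3.

Trophic level 3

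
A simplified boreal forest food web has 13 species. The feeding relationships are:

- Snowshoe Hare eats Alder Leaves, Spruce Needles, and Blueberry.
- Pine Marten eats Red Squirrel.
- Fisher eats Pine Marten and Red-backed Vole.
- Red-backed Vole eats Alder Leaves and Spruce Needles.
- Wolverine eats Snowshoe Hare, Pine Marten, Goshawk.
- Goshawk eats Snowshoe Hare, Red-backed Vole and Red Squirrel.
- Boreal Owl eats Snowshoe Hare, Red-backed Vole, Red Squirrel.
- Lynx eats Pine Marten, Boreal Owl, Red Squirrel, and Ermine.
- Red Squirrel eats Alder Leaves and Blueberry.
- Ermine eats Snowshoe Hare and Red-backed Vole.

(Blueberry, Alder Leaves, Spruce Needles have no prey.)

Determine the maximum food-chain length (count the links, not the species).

3 links

One longest chain: Blueberry → Red Squirrel → Pine Marten → Fisher.
It has 4 species and 3 links.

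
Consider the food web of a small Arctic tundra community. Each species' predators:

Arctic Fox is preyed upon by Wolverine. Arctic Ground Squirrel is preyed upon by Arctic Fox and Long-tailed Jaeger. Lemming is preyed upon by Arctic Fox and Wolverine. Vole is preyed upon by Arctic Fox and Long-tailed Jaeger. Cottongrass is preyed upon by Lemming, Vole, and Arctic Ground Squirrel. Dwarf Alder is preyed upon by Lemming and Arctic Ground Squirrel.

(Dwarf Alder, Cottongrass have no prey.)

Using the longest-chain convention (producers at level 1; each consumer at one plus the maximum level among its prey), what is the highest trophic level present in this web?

Producers (level 1): Dwarf Alder, Cottongrass.
Dwarf Alder → Lemming → Arctic Fox → Wolverine gives Wolverine level 4.
No species has a prey at level 4, so no species reaches level 5.

4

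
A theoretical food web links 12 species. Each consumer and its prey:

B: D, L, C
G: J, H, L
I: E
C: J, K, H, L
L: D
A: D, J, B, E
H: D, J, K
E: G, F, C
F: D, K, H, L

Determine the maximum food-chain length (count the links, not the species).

4 links

One longest chain: D → H → G → E → I.
It has 5 species and 4 links.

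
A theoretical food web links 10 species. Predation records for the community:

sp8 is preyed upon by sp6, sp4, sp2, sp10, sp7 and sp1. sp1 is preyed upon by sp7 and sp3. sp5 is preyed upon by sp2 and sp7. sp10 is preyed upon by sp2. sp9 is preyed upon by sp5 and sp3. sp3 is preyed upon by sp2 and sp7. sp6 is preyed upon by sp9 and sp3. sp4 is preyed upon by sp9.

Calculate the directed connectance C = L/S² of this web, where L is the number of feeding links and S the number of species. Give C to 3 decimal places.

The web has S = 10 species and L = 18 feeding links.
C = L / S² = 18 / 100 = 0.1800 ≈ 0.180.

C = 0.180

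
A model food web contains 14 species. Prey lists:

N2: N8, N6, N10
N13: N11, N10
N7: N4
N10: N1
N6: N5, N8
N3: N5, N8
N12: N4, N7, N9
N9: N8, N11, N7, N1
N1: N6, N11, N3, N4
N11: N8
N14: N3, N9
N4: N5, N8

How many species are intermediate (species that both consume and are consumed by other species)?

Intermediate species (has both prey and predators): N6, N11, N3, N4, N7, N1, N9, N10.
Count: 8.

8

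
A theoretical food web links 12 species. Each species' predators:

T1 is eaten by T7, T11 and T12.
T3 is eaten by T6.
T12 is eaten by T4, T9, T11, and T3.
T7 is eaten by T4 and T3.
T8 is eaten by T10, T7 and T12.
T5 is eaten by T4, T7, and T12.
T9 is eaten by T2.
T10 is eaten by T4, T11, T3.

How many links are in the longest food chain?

One longest chain: T8 → T12 → T9 → T2.
It has 4 species and 3 links.

3 links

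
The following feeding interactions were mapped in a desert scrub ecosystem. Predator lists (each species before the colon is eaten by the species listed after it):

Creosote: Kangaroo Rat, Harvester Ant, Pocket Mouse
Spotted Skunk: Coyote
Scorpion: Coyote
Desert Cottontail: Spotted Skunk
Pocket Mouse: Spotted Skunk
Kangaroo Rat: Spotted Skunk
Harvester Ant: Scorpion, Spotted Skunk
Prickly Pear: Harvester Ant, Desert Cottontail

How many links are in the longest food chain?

3 links

One longest chain: Creosote → Harvester Ant → Scorpion → Coyote.
It has 4 species and 3 links.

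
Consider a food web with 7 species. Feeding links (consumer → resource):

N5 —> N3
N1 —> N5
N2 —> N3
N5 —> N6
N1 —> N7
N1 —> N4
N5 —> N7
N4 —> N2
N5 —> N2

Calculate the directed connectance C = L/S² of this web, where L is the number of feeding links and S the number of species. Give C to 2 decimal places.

C = 0.18

The web has S = 7 species and L = 9 feeding links.
C = L / S² = 9 / 49 = 0.1837 ≈ 0.18.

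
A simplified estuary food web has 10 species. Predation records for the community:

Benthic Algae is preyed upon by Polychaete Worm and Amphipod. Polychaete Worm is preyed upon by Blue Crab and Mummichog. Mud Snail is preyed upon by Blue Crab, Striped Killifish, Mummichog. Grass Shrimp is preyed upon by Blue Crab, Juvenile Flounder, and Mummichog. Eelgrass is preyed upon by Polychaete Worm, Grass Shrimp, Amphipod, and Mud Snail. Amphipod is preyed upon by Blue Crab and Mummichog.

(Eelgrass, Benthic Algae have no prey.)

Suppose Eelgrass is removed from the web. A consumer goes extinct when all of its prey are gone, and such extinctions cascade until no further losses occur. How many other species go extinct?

4

Remove Eelgrass.
Round 1: Grass Shrimp (all prey gone), Mud Snail (all prey gone) → extinct.
Round 2: Juvenile Flounder (all prey gone), Striped Killifish (all prey gone) → extinct.
No further losses. Total secondary extinctions: 4.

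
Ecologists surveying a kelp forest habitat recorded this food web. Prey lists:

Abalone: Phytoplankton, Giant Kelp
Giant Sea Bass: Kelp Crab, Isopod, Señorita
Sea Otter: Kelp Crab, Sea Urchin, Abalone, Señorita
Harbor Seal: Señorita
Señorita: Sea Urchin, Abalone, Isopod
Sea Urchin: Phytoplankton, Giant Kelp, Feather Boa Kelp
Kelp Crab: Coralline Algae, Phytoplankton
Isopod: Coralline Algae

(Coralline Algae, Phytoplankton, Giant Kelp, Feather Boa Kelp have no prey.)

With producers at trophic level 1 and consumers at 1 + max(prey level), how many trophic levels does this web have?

4

Producers (level 1): Coralline Algae, Phytoplankton, Giant Kelp, Feather Boa Kelp.
Phytoplankton → Sea Urchin → Señorita → Harbor Seal gives Harbor Seal level 4.
No species has a prey at level 4, so no species reaches level 5.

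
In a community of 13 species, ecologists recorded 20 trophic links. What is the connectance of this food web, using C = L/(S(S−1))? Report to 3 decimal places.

C = 0.128

The web has S = 13 species and L = 20 feeding links.
C = L / (S(S−1)) = 20 / 156 = 0.1282 ≈ 0.128.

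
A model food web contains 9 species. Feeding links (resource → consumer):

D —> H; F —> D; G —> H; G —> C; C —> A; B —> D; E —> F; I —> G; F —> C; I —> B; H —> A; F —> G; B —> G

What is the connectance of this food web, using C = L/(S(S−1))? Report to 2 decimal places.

The web has S = 9 species and L = 13 feeding links.
C = L / (S(S−1)) = 13 / 72 = 0.1806 ≈ 0.18.

C = 0.18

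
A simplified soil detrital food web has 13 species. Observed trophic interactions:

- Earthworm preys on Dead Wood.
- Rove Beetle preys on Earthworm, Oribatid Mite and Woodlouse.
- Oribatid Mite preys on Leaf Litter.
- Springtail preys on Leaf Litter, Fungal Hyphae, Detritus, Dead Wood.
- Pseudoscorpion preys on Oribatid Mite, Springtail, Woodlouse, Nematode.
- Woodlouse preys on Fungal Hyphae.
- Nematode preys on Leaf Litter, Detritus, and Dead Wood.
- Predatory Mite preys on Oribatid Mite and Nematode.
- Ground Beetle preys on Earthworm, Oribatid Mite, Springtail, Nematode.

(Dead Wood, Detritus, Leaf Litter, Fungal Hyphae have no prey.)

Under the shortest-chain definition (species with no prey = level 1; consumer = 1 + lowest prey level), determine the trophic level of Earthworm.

Trophic level 2

Dead Wood has no prey (basal) → level 1.
Earthworm eats Dead Wood → level 2.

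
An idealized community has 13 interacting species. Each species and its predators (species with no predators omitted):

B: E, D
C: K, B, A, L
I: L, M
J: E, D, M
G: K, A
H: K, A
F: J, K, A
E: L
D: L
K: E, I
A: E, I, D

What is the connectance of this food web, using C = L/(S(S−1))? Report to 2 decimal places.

C = 0.16

The web has S = 13 species and L = 25 feeding links.
C = L / (S(S−1)) = 25 / 156 = 0.1603 ≈ 0.16.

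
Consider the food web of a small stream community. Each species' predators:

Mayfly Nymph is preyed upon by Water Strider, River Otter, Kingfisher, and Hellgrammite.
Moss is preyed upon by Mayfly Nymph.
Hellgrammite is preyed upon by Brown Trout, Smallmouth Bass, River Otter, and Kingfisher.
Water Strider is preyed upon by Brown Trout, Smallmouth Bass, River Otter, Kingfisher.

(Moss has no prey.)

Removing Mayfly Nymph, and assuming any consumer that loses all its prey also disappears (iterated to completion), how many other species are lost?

Remove Mayfly Nymph.
Round 1: Water Strider (all prey gone), Hellgrammite (all prey gone) → extinct.
Round 2: Smallmouth Bass (all prey gone), River Otter (all prey gone), Brown Trout (all prey gone), Kingfisher (all prey gone) → extinct.
No further losses. Total secondary extinctions: 6.

6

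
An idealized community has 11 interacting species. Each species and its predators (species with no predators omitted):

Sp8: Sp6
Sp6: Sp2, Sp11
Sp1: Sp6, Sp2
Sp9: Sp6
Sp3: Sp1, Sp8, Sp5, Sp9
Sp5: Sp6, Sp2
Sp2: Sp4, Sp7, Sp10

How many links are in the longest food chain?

4 links

One longest chain: Sp3 → Sp1 → Sp6 → Sp2 → Sp4.
It has 5 species and 4 links.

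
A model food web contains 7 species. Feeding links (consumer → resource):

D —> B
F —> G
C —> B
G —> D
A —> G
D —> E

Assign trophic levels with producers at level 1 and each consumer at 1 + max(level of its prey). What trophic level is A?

E is a producer → level 1.
D eats E (level 1); other prey at levels: B 1 → level 2.
G eats D → level 3.
A eats G → level 4.

Trophic level 4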